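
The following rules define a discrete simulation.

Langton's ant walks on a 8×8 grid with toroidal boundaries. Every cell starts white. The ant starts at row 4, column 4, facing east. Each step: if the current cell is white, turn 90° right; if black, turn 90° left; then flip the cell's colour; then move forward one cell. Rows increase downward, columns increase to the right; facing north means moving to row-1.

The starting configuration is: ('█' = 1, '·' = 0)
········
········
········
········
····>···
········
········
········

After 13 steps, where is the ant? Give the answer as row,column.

3,4

[0] ········
········
········
········
····>···
········
········
········
[1] ········
········
········
········
····█···
····v···
········
········
[2] ········
········
········
········
····█···
···<█···
········
········
[3] ········
········
········
········
···^█···
···██···
········
········
[4] ········
········
········
········
···█>···
···██···
········
········
[5] ········
········
········
····^···
···█····
···██···
········
········
[6] ········
········
········
····█>··
···█····
···██···
········
········
[7] ········
········
········
····██··
···█·v··
···██···
········
········
[8] ········
········
········
····██··
···█<█··
···██···
········
········
[9] ········
········
········
····^█··
···███··
···██···
········
········
[10] ········
········
········
···<·█··
···███··
···██···
········
········
[11] ········
········
···^····
···█·█··
···███··
···██···
········
········
[12] ········
········
···█>···
···█·█··
···███··
···██···
········
········
[13] ········
········
···██···
···█v█··
···███··
···██···
········
········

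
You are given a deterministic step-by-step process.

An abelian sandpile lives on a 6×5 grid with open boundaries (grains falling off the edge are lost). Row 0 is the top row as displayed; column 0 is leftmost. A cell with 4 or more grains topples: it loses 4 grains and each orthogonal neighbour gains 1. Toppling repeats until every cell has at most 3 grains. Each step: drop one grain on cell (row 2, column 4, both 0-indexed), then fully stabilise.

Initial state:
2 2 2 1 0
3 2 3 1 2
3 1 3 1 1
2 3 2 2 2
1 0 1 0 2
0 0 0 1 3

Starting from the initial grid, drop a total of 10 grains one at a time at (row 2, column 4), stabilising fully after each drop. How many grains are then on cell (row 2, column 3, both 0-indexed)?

3

gen 0: 2 2 2 1 0
3 2 3 1 2
3 1 3 1 1
2 3 2 2 2
1 0 1 0 2
0 0 0 1 3
gen 1: 2 2 2 1 0
3 2 3 1 2
3 1 3 1 2
2 3 2 2 2
1 0 1 0 2
0 0 0 1 3
gen 2: 2 2 2 1 0
3 2 3 1 2
3 1 3 1 3
2 3 2 2 2
1 0 1 0 2
0 0 0 1 3
gen 3: 2 2 2 1 0
3 2 3 1 3
3 1 3 2 0
2 3 2 2 3
1 0 1 0 2
0 0 0 1 3
gen 4: 2 2 2 1 0
3 2 3 1 3
3 1 3 2 1
2 3 2 2 3
1 0 1 0 2
0 0 0 1 3
gen 5: 2 2 2 1 0
3 2 3 1 3
3 1 3 2 2
2 3 2 2 3
1 0 1 0 2
0 0 0 1 3
gen 6: 2 2 2 1 0
3 2 3 1 3
3 1 3 2 3
2 3 2 2 3
1 0 1 0 2
0 0 0 1 3
gen 7: 2 2 2 1 1
3 2 3 2 0
3 1 3 3 2
2 3 2 3 0
1 0 1 0 3
0 0 0 1 3
gen 8: 2 2 2 1 1
3 2 3 2 0
3 1 3 3 3
2 3 2 3 0
1 0 1 0 3
0 0 0 1 3
gen 9: 2 2 3 2 1
3 3 1 0 2
3 3 2 3 1
3 0 1 1 2
1 1 2 1 3
0 0 0 1 3
gen 10: 2 2 3 2 1
3 3 1 0 2
3 3 2 3 2
3 0 1 1 2
1 1 2 1 3
0 0 0 1 3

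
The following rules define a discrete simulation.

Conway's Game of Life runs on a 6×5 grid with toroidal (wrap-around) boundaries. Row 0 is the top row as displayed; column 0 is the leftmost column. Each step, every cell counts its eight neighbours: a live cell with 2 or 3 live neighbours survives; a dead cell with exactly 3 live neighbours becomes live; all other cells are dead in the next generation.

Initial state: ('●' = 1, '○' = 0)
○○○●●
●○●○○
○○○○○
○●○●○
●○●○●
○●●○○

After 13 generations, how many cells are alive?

2

[0] ○○○●●
●○●○○
○○○○○
○●○●○
●○●○●
○●●○○
[1] ●○○●●
○○○●●
○●●○○
●●●●●
●○○○●
○●●○○
[2] ●●○○○
○●○○○
○○○○○
○○○○○
○○○○○
○●●○○
[3] ●○○○○
●●○○○
○○○○○
○○○○○
○○○○○
●●●○○
[4] ○○●○●
●●○○○
○○○○○
○○○○○
○●○○○
●●○○○
[5] ○○●○●
●●○○○
○○○○○
○○○○○
●●○○○
●●●○○
[6] ○○●●●
●●○○○
○○○○○
○○○○○
●○●○○
○○●●●
[7] ○○○○○
●●●●●
○○○○○
○○○○○
○●●○●
●○○○○
[8] ○○●●○
●●●●●
●●●●●
○○○○○
●●○○○
●●○○○
[9] ○○○○○
○○○○○
○○○○○
○○○●○
●●○○○
●○○○●
[10] ○○○○○
○○○○○
○○○○○
○○○○○
●●○○○
●●○○●
[11] ●○○○○
○○○○○
○○○○○
○○○○○
○●○○●
○●○○●
[12] ●○○○○
○○○○○
○○○○○
○○○○○
○○○○○
○●○○●
[13] ●○○○○
○○○○○
○○○○○
○○○○○
○○○○○
●○○○○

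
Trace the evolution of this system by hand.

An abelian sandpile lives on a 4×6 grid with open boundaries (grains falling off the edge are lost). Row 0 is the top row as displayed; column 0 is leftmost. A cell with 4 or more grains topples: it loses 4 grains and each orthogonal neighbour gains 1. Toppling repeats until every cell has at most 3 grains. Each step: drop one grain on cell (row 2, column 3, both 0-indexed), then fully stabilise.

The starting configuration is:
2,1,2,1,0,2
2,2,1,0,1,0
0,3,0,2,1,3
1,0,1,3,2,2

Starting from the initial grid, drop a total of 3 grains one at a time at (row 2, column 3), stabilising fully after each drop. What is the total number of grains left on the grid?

k=0  2,1,2,1,0,2
2,2,1,0,1,0
0,3,0,2,1,3
1,0,1,3,2,2
k=1  2,1,2,1,0,2
2,2,1,0,1,0
0,3,0,3,1,3
1,0,1,3,2,2
k=2  2,1,2,1,0,2
2,2,1,1,1,0
0,3,1,1,2,3
1,0,2,0,3,2
k=3  2,1,2,1,0,2
2,2,1,1,1,0
0,3,1,2,2,3
1,0,2,0,3,2

34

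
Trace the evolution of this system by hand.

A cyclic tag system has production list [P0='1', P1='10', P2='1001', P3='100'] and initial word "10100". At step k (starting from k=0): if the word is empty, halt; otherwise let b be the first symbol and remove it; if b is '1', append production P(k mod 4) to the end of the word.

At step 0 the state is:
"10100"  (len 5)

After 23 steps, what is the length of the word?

14

t=0: "10100"  (len 5)
t=1: "01001"  (len 5)
t=2: "1001"  (len 4)
t=3: "0011001"  (len 7)
t=4: "011001"  (len 6)
t=5: "11001"  (len 5)
t=6: "100110"  (len 6)
t=7: "001101001"  (len 9)
t=8: "01101001"  (len 8)
t=9: "1101001"  (len 7)
t=10: "10100110"  (len 8)
t=11: "01001101001"  (len 11)
t=12: "1001101001"  (len 10)
t=13: "0011010011"  (len 10)
t=14: "011010011"  (len 9)
t=15: "11010011"  (len 8)
t=16: "1010011100"  (len 10)
t=17: "0100111001"  (len 10)
t=18: "100111001"  (len 9)
t=19: "001110011001"  (len 12)
t=20: "01110011001"  (len 11)
t=21: "1110011001"  (len 10)
t=22: "11001100110"  (len 11)
t=23: "10011001101001"  (len 14)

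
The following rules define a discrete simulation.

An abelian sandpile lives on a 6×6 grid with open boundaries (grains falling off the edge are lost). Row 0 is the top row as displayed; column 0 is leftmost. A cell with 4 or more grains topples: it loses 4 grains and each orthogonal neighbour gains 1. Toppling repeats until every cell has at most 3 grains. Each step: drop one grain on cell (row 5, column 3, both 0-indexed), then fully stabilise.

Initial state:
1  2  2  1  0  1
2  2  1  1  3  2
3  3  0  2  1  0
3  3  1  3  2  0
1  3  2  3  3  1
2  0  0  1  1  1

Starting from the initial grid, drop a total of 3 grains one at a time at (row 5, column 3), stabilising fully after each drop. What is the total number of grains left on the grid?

59

step 0: 1  2  2  1  0  1
2  2  1  1  3  2
3  3  0  2  1  0
3  3  1  3  2  0
1  3  2  3  3  1
2  0  0  1  1  1
step 1: 1  2  2  1  0  1
2  2  1  1  3  2
3  3  0  2  1  0
3  3  1  3  2  0
1  3  2  3  3  1
2  0  0  2  1  1
step 2: 1  2  2  1  0  1
2  2  1  1  3  2
3  3  0  2  1  0
3  3  1  3  2  0
1  3  2  3  3  1
2  0  0  3  1  1
step 3: 1  2  2  1  0  1
2  2  1  1  3  2
3  3  0  3  2  0
3  3  2  1  0  1
1  3  3  2  1  2
2  0  1  1  3  1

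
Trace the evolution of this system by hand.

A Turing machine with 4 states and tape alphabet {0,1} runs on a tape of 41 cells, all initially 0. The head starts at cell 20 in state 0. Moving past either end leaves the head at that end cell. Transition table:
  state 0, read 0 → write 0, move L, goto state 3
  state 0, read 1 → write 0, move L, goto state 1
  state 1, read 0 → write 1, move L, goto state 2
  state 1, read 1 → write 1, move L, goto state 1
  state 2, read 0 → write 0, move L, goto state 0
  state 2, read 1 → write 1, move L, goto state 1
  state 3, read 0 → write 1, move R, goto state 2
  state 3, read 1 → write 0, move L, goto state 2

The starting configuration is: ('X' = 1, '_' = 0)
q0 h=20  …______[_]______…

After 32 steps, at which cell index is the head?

[0] q0 h=20  …______[_]______…
[1] q3 h=19  …______[_]______…
[2] q2 h=20  …_____X[_]______…
[3] q0 h=19  …______[X]______…
[4] q1 h=18  …______[_]______…
[5] q2 h=17  …______[_]X_____…
[6] q0 h=16  …______[_]_X____…
[7] q3 h=15  …______[_]__X___…
[8] q2 h=16  …_____X[_]_X____…
[9] q0 h=15  …______[X]__X___…
[10] q1 h=14  …______[_]___X__…
[11] q2 h=13  …______[_]X___X_…
[12] q0 h=12  …______[_]_X___X…
[13] q3 h=11  …______[_]__X___…
[14] q2 h=12  …_____X[_]_X___X…
[15] q0 h=11  …______[X]__X___…
[16] q1 h=10  …______[_]___X__…
[17] q2 h= 9  …______[_]X___X_…
[18] q0 h= 8  …______[_]_X___X…
[19] q3 h= 7  …______[_]__X___…
[20] q2 h= 8  …_____X[_]_X___X…
[21] q0 h= 7  …______[X]__X___…
[22] q1 h= 6  |______[_]___X__…
[23] q2 h= 5  |_____[_]X___X_…
[24] q0 h= 4  |____[_]_X___X…
[25] q3 h= 3  |___[_]__X___…
[26] q2 h= 4  |___X[_]_X___X…
[27] q0 h= 3  |___[X]__X___…
[28] q1 h= 2  |__[_]___X__…
[29] q2 h= 1  |_[_]X___X_…
[30] q0 h= 0  |[_]_X___X…
[31] q3 h= 0  |[_]_X___X…
[32] q2 h= 1  |X[_]X___X_…

1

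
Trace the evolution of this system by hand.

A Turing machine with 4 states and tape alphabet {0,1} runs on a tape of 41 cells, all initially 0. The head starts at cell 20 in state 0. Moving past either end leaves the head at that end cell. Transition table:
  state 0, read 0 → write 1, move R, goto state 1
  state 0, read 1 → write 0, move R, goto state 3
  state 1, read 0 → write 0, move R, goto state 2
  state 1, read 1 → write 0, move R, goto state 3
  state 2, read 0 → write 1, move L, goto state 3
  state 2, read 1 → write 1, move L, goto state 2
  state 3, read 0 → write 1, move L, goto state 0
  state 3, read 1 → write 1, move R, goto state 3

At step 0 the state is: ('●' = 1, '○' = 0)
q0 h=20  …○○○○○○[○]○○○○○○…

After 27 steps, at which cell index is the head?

29

k=0  q0 h=20  …○○○○○○[○]○○○○○○…
k=1  q1 h=21  …○○○○○●[○]○○○○○○…
k=2  q2 h=22  …○○○○●○[○]○○○○○○…
k=3  q3 h=21  …○○○○○●[○]●○○○○○…
k=4  q0 h=20  …○○○○○○[●]●●○○○○…
k=5  q3 h=21  …○○○○○○[●]●○○○○○…
k=6  q3 h=22  …○○○○○●[●]○○○○○○…
k=7  q3 h=23  …○○○○●●[○]○○○○○○…
k=8  q0 h=22  …○○○○○●[●]●○○○○○…
k=9  q3 h=23  …○○○○●○[●]○○○○○○…
k=10  q3 h=24  …○○○●○●[○]○○○○○○…
k=11  q0 h=23  …○○○○●○[●]●○○○○○…
k=12  q3 h=24  …○○○●○○[●]○○○○○○…
k=13  q3 h=25  …○○●○○●[○]○○○○○○…
k=14  q0 h=24  …○○○●○○[●]●○○○○○…
k=15  q3 h=25  …○○●○○○[●]○○○○○○…
k=16  q3 h=26  …○●○○○●[○]○○○○○○…
k=17  q0 h=25  …○○●○○○[●]●○○○○○…
k=18  q3 h=26  …○●○○○○[●]○○○○○○…
k=19  q3 h=27  …●○○○○●[○]○○○○○○…
k=20  q0 h=26  …○●○○○○[●]●○○○○○…
k=21  q3 h=27  …●○○○○○[●]○○○○○○…
k=22  q3 h=28  …○○○○○●[○]○○○○○○…
k=23  q0 h=27  …●○○○○○[●]●○○○○○…
k=24  q3 h=28  …○○○○○○[●]○○○○○○…
k=25  q3 h=29  …○○○○○●[○]○○○○○○…
k=26  q0 h=28  …○○○○○○[●]●○○○○○…
k=27  q3 h=29  …○○○○○○[●]○○○○○○…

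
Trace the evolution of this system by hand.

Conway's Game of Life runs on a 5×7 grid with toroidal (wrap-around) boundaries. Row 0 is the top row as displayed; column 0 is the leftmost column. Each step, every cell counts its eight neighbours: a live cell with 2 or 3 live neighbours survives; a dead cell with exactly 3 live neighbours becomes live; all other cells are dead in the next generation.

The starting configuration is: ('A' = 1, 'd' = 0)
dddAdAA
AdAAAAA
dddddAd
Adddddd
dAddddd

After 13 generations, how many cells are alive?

8

t=0: dddAdAA
AdAAAAA
dddddAd
Adddddd
dAddddd
t=1: dAdAddd
AdAAddd
AAdAdAd
ddddddd
AdddddA
t=2: dAdAddA
AddAddA
AAdAAdA
dAddddd
Adddddd
t=3: dAAdddA
dddAddd
dAdAAAA
dAAdddA
AAAdddd
t=4: dddAddd
dAdAddA
dAdAAAA
ddddAdA
dddAddA
t=5: AddAAdd
dddAddA
dddAddA
ddAdddA
dddAAAd
t=6: ddAdddA
AdAAdAA
AdAAdAA
ddAdddA
ddAddAA
t=7: ddAdAdd
ddddddd
ddddddd
ddAdAdd
AAAAdAA
t=8: AdAdAAA
ddddddd
ddddddd
AdAdAAA
AddddAA
t=9: AAddAdd
dddddAA
dddddAA
AAddAdd
ddddddd
t=10: AddddAA
ddddAdd
ddddAdd
AddddAA
ddddddd
t=11: dddddAA
ddddAdA
ddddAdA
dddddAA
ddddddd
t=12: dddddAA
AdddAdA
AdddAdA
dddddAA
ddddddd
t=13: AddddAA
ddddAdd
ddddAdd
AddddAA
ddddddd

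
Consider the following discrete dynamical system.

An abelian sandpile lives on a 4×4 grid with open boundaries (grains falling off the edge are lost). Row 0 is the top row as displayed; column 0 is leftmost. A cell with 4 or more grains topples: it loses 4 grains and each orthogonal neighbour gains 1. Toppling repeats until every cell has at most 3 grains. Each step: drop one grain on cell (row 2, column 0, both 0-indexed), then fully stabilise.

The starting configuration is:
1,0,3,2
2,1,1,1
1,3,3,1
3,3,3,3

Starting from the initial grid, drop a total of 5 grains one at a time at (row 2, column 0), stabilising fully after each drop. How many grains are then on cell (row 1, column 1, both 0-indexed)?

3

0) 1,0,3,2
2,1,1,1
1,3,3,1
3,3,3,3
1) 1,0,3,2
2,1,1,1
2,3,3,1
3,3,3,3
2) 1,0,3,2
2,1,1,1
3,3,3,1
3,3,3,3
3) 1,0,3,2
3,2,2,1
2,2,1,3
1,2,2,0
4) 1,0,3,2
3,2,2,1
3,2,1,3
1,2,2,0
5) 2,0,3,2
0,3,2,1
1,3,1,3
2,2,2,0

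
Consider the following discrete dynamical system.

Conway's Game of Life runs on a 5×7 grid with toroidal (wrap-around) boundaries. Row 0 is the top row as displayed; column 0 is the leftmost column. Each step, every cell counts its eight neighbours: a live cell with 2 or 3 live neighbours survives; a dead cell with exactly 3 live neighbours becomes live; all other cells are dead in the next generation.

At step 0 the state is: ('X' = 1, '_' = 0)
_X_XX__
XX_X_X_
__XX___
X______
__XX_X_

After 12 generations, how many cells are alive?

10

k=0  _X_XX__
XX_X_X_
__XX___
X______
__XX_X_
k=1  XX___XX
XX_____
X_XXX_X
_X__X__
_XXX___
k=2  ______X
___XX__
__XXXXX
____XX_
___XXXX
k=3  ______X
__X___X
__X___X
__X____
___X__X
k=4  X____XX
X____XX
_XXX___
__XX___
_______
k=5  X____X_
__X_XX_
XX_XX_X
_X_X___
______X
k=6  ____XX_
__X____
XX____X
_X_XXXX
X_____X
k=7  _____XX
XX___XX
_X_XX_X
_XX_X__
X__X___
k=8  _X__XX_
_XX____
___XX_X
_X__XX_
XXXXXXX
k=9  _______
XXX____
XX_XX__
_X_____
_______
k=10  _X_____
X_XX___
___X___
XXX____
_______
k=11  _XX____
_XXX___
X__X___
_XX____
X_X____
k=12  X______
X__X___
X__X___
X_XX___
X__X___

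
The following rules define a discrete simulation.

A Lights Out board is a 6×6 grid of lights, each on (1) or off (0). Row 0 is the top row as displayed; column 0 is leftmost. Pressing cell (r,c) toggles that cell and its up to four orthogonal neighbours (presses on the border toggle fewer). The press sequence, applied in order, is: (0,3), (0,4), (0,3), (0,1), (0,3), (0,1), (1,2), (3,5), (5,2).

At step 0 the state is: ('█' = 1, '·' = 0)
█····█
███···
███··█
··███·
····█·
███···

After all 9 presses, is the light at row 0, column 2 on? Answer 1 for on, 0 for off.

t=0: █····█
███···
███··█
··███·
····█·
███···
t=1: █·████
████··
███··█
··███·
····█·
███···
t=2: █·█···
█████·
███··█
··███·
····█·
███···
t=3: █··██·
███·█·
███··█
··███·
····█·
███···
t=4: ·████·
█·█·█·
███··█
··███·
····█·
███···
t=5: ·█····
█·███·
███··█
··███·
····█·
███···
t=6: █·█···
█████·
███··█
··███·
····█·
███···
t=7: █·····
█···█·
██···█
··███·
····█·
███···
t=8: █·····
█···█·
██····
··██·█
····██
███···
t=9: █·····
█···█·
██····
··██·█
··█·██
█··█··

0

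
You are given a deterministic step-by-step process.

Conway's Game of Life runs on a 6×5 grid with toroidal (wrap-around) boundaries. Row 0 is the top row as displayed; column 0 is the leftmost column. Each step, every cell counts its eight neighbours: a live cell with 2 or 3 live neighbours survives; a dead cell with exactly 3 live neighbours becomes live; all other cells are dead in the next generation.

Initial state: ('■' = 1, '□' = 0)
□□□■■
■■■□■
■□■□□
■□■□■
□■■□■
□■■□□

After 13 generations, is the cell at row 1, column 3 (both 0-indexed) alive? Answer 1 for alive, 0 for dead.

gen 0: □□□■■
■■■□■
■□■□□
■□■□■
□■■□■
□■■□□
gen 1: □□□□■
□□■□□
□□■□□
□□■□■
□□□□■
□■□□■
gen 2: ■□□■□
□□□■□
□■■□□
□□□□□
□□□□■
□□□■■
gen 3: □□■■□
□■□■■
□□■□□
□□□□□
□□□■■
■□□■□
gen 4: ■■□□□
□■□□■
□□■■□
□□□■□
□□□■■
□□□□□
gen 5: ■■□□□
□■□■■
□□■■■
□□□□□
□□□■■
■□□□■
gen 6: □■■■□
□■□□□
■□■□■
□□■□□
■□□■■
□■□■□
gen 7: ■■□■□
□□□□■
■□■■□
□□■□□
■■□■■
□■□□□
gen 8: ■■■□■
□□□□□
□■■■■
□□□□□
■■□■■
□□□■□
gen 9: ■■■■■
□□□□□
□□■■□
□□□□□
■□■■■
□□□□□
gen 10: ■■■■■
■□□□□
□□□□□
□■□□□
□□□■■
□□□□□
gen 11: ■■■■■
■□■■□
□□□□□
□□□□□
□□□□□
□■□□□
gen 12: □□□□□
■□□□□
□□□□□
□□□□□
□□□□□
□■□■■
gen 13: ■□□□■
□□□□□
□□□□□
□□□□□
□□□□□
□□□□□

0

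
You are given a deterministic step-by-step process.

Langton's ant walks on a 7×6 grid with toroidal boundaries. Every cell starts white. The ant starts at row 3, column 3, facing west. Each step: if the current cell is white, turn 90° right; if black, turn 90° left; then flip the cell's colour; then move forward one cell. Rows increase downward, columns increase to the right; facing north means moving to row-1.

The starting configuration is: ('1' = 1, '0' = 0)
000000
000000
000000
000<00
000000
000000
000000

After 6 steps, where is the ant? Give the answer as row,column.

4,2

gen 0: 000000
000000
000000
000<00
000000
000000
000000
gen 1: 000000
000000
000^00
000100
000000
000000
000000
gen 2: 000000
000000
0001>0
000100
000000
000000
000000
gen 3: 000000
000000
000110
0001v0
000000
000000
000000
gen 4: 000000
000000
000110
000<10
000000
000000
000000
gen 5: 000000
000000
000110
000010
000v00
000000
000000
gen 6: 000000
000000
000110
000010
00<100
000000
000000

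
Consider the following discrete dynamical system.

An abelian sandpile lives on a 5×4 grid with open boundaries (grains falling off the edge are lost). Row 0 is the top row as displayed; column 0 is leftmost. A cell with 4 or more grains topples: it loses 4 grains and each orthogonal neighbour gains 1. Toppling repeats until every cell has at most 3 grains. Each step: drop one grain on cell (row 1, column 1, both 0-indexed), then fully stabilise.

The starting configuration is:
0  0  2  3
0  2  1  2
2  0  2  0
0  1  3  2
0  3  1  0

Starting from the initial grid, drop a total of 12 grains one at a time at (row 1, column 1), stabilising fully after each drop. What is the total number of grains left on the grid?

0) 0  0  2  3
0  2  1  2
2  0  2  0
0  1  3  2
0  3  1  0
1) 0  0  2  3
0  3  1  2
2  0  2  0
0  1  3  2
0  3  1  0
2) 0  1  2  3
1  0  2  2
2  1  2  0
0  1  3  2
0  3  1  0
3) 0  1  2  3
1  1  2  2
2  1  2  0
0  1  3  2
0  3  1  0
4) 0  1  2  3
1  2  2  2
2  1  2  0
0  1  3  2
0  3  1  0
5) 0  1  2  3
1  3  2  2
2  1  2  0
0  1  3  2
0  3  1  0
6) 0  2  2  3
2  0  3  2
2  2  2  0
0  1  3  2
0  3  1  0
7) 0  2  2  3
2  1  3  2
2  2  2  0
0  1  3  2
0  3  1  0
8) 0  2  2  3
2  2  3  2
2  2  2  0
0  1  3  2
0  3  1  0
9) 0  2  2  3
2  3  3  2
2  2  2  0
0  1  3  2
0  3  1  0
10) 0  3  3  3
3  1  0  3
2  3  3  0
0  1  3  2
0  3  1  0
11) 0  3  3  3
3  2  0  3
2  3  3  0
0  1  3  2
0  3  1  0
12) 0  3  3  3
3  3  0  3
2  3  3  0
0  1  3  2
0  3  1  0

36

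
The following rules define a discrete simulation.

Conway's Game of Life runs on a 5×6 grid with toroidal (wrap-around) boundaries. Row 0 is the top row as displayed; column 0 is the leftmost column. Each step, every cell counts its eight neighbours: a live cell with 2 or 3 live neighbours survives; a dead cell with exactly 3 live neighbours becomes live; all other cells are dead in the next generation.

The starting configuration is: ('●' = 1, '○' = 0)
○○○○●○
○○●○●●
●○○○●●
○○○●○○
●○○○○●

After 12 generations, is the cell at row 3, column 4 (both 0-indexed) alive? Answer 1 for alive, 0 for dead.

[0] ○○○○●○
○○●○●●
●○○○●●
○○○●○○
●○○○○●
[1] ●○○●●○
●○○○○○
●○○○○○
○○○○○○
○○○○●●
[2] ●○○●●○
●●○○○○
○○○○○○
○○○○○●
○○○●●●
[3] ●●●●○○
●●○○○●
●○○○○○
○○○○○●
●○○●○○
[4] ○○○●●○
○○○○○●
○●○○○○
●○○○○●
●○○●●●
[5] ●○○●○○
○○○○●○
○○○○○●
○●○○○○
●○○●○○
[6] ○○○●●●
○○○○●●
○○○○○○
●○○○○○
●●●○○○
[7] ○●●●○○
○○○●○●
○○○○○●
●○○○○○
●●●●●○
[8] ○○○○○●
●○○●○○
●○○○●●
●○●●●○
●○○○●●
[9] ○○○○○○
●○○○○○
●○●○○○
○○○○○○
●●○○○○
[10] ●●○○○○
○●○○○○
○●○○○○
●○○○○○
○○○○○○
[11] ●●○○○○
○●●○○○
●●○○○○
○○○○○○
●●○○○○
[12] ○○○○○○
○○●○○○
●●●○○○
○○○○○○
●●○○○○

0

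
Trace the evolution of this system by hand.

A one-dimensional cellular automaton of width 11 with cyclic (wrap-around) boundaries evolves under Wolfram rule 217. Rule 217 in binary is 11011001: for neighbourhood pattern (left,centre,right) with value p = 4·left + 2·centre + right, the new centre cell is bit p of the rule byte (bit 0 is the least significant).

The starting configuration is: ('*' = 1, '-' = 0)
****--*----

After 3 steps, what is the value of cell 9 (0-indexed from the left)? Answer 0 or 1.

0) ****--*----
1) *****--***-
2) ******-***-
3) ******-***-

1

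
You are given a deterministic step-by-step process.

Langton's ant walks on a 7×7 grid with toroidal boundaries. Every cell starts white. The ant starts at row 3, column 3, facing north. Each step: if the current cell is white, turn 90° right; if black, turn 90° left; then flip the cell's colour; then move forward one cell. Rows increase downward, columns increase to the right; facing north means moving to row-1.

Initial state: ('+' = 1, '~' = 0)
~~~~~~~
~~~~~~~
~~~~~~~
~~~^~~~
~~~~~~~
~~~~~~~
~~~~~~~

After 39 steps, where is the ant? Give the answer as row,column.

6,3

k=0  ~~~~~~~
~~~~~~~
~~~~~~~
~~~^~~~
~~~~~~~
~~~~~~~
~~~~~~~
k=1  ~~~~~~~
~~~~~~~
~~~~~~~
~~~+>~~
~~~~~~~
~~~~~~~
~~~~~~~
k=2  ~~~~~~~
~~~~~~~
~~~~~~~
~~~++~~
~~~~v~~
~~~~~~~
~~~~~~~
k=3  ~~~~~~~
~~~~~~~
~~~~~~~
~~~++~~
~~~<+~~
~~~~~~~
~~~~~~~
k=4  ~~~~~~~
~~~~~~~
~~~~~~~
~~~^+~~
~~~++~~
~~~~~~~
~~~~~~~
k=5  ~~~~~~~
~~~~~~~
~~~~~~~
~~<~+~~
~~~++~~
~~~~~~~
~~~~~~~
k=6  ~~~~~~~
~~~~~~~
~~^~~~~
~~+~+~~
~~~++~~
~~~~~~~
~~~~~~~
k=7  ~~~~~~~
~~~~~~~
~~+>~~~
~~+~+~~
~~~++~~
~~~~~~~
~~~~~~~
k=8  ~~~~~~~
~~~~~~~
~~++~~~
~~+v+~~
~~~++~~
~~~~~~~
~~~~~~~
k=9  ~~~~~~~
~~~~~~~
~~++~~~
~~<++~~
~~~++~~
~~~~~~~
~~~~~~~
k=10  ~~~~~~~
~~~~~~~
~~++~~~
~~~++~~
~~v++~~
~~~~~~~
~~~~~~~
k=11  ~~~~~~~
~~~~~~~
~~++~~~
~~~++~~
~<+++~~
~~~~~~~
~~~~~~~
k=12  ~~~~~~~
~~~~~~~
~~++~~~
~^~++~~
~++++~~
~~~~~~~
~~~~~~~
k=13  ~~~~~~~
~~~~~~~
~~++~~~
~+>++~~
~++++~~
~~~~~~~
~~~~~~~
k=14  ~~~~~~~
~~~~~~~
~~++~~~
~++++~~
~+v++~~
~~~~~~~
~~~~~~~
k=15  ~~~~~~~
~~~~~~~
~~++~~~
~++++~~
~+~>+~~
~~~~~~~
~~~~~~~
k=16  ~~~~~~~
~~~~~~~
~~++~~~
~++^+~~
~+~~+~~
~~~~~~~
~~~~~~~
k=17  ~~~~~~~
~~~~~~~
~~++~~~
~+<~+~~
~+~~+~~
~~~~~~~
~~~~~~~
k=18  ~~~~~~~
~~~~~~~
~~++~~~
~+~~+~~
~+v~+~~
~~~~~~~
~~~~~~~
k=19  ~~~~~~~
~~~~~~~
~~++~~~
~+~~+~~
~<+~+~~
~~~~~~~
~~~~~~~
k=20  ~~~~~~~
~~~~~~~
~~++~~~
~+~~+~~
~~+~+~~
~v~~~~~
~~~~~~~
k=21  ~~~~~~~
~~~~~~~
~~++~~~
~+~~+~~
~~+~+~~
<+~~~~~
~~~~~~~
k=22  ~~~~~~~
~~~~~~~
~~++~~~
~+~~+~~
^~+~+~~
++~~~~~
~~~~~~~
k=23  ~~~~~~~
~~~~~~~
~~++~~~
~+~~+~~
+>+~+~~
++~~~~~
~~~~~~~
k=24  ~~~~~~~
~~~~~~~
~~++~~~
~+~~+~~
+++~+~~
+v~~~~~
~~~~~~~
k=25  ~~~~~~~
~~~~~~~
~~++~~~
~+~~+~~
+++~+~~
+~>~~~~
~~~~~~~
k=26  ~~~~~~~
~~~~~~~
~~++~~~
~+~~+~~
+++~+~~
+~+~~~~
~~v~~~~
k=27  ~~~~~~~
~~~~~~~
~~++~~~
~+~~+~~
+++~+~~
+~+~~~~
~<+~~~~
k=28  ~~~~~~~
~~~~~~~
~~++~~~
~+~~+~~
+++~+~~
+^+~~~~
~++~~~~
k=29  ~~~~~~~
~~~~~~~
~~++~~~
~+~~+~~
+++~+~~
++>~~~~
~++~~~~
k=30  ~~~~~~~
~~~~~~~
~~++~~~
~+~~+~~
++^~+~~
++~~~~~
~++~~~~
k=31  ~~~~~~~
~~~~~~~
~~++~~~
~+~~+~~
+<~~+~~
++~~~~~
~++~~~~
k=32  ~~~~~~~
~~~~~~~
~~++~~~
~+~~+~~
+~~~+~~
+v~~~~~
~++~~~~
k=33  ~~~~~~~
~~~~~~~
~~++~~~
~+~~+~~
+~~~+~~
+~>~~~~
~++~~~~
k=34  ~~~~~~~
~~~~~~~
~~++~~~
~+~~+~~
+~~~+~~
+~+~~~~
~+v~~~~
k=35  ~~~~~~~
~~~~~~~
~~++~~~
~+~~+~~
+~~~+~~
+~+~~~~
~+~>~~~
k=36  ~~~v~~~
~~~~~~~
~~++~~~
~+~~+~~
+~~~+~~
+~+~~~~
~+~+~~~
k=37  ~~<+~~~
~~~~~~~
~~++~~~
~+~~+~~
+~~~+~~
+~+~~~~
~+~+~~~
k=38  ~~++~~~
~~~~~~~
~~++~~~
~+~~+~~
+~~~+~~
+~+~~~~
~+^+~~~
k=39  ~~++~~~
~~~~~~~
~~++~~~
~+~~+~~
+~~~+~~
+~+~~~~
~++>~~~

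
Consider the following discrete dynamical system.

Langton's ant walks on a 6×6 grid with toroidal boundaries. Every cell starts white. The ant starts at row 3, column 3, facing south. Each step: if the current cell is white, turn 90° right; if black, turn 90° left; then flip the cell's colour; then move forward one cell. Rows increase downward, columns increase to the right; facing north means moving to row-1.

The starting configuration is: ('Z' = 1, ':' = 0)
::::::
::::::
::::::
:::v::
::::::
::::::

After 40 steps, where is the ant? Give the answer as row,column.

1,3

k=0  ::::::
::::::
::::::
:::v::
::::::
::::::
k=1  ::::::
::::::
::::::
::<Z::
::::::
::::::
k=2  ::::::
::::::
::^:::
::ZZ::
::::::
::::::
k=3  ::::::
::::::
::Z>::
::ZZ::
::::::
::::::
k=4  ::::::
::::::
::ZZ::
::Zv::
::::::
::::::
k=5  ::::::
::::::
::ZZ::
::Z:>:
::::::
::::::
k=6  ::::::
::::::
::ZZ::
::Z:Z:
::::v:
::::::
k=7  ::::::
::::::
::ZZ::
::Z:Z:
:::<Z:
::::::
k=8  ::::::
::::::
::ZZ::
::Z^Z:
:::ZZ:
::::::
k=9  ::::::
::::::
::ZZ::
::ZZ>:
:::ZZ:
::::::
k=10  ::::::
::::::
::ZZ^:
::ZZ::
:::ZZ:
::::::
k=11  ::::::
::::::
::ZZZ>
::ZZ::
:::ZZ:
::::::
k=12  ::::::
::::::
::ZZZZ
::ZZ:v
:::ZZ:
::::::
k=13  ::::::
::::::
::ZZZZ
::ZZ<Z
:::ZZ:
::::::
k=14  ::::::
::::::
::ZZ^Z
::ZZZZ
:::ZZ:
::::::
k=15  ::::::
::::::
::Z<:Z
::ZZZZ
:::ZZ:
::::::
k=16  ::::::
::::::
::Z::Z
::ZvZZ
:::ZZ:
::::::
k=17  ::::::
::::::
::Z::Z
::Z:>Z
:::ZZ:
::::::
k=18  ::::::
::::::
::Z:^Z
::Z::Z
:::ZZ:
::::::
k=19  ::::::
::::::
::Z:Z>
::Z::Z
:::ZZ:
::::::
k=20  ::::::
:::::^
::Z:Z:
::Z::Z
:::ZZ:
::::::
k=21  ::::::
>::::Z
::Z:Z:
::Z::Z
:::ZZ:
::::::
k=22  ::::::
Z::::Z
v:Z:Z:
::Z::Z
:::ZZ:
::::::
k=23  ::::::
Z::::Z
Z:Z:Z<
::Z::Z
:::ZZ:
::::::
k=24  ::::::
Z::::^
Z:Z:ZZ
::Z::Z
:::ZZ:
::::::
k=25  ::::::
Z:::<:
Z:Z:ZZ
::Z::Z
:::ZZ:
::::::
k=26  ::::^:
Z:::Z:
Z:Z:ZZ
::Z::Z
:::ZZ:
::::::
k=27  ::::Z>
Z:::Z:
Z:Z:ZZ
::Z::Z
:::ZZ:
::::::
k=28  ::::ZZ
Z:::Zv
Z:Z:ZZ
::Z::Z
:::ZZ:
::::::
k=29  ::::ZZ
Z:::<Z
Z:Z:ZZ
::Z::Z
:::ZZ:
::::::
k=30  ::::ZZ
Z::::Z
Z:Z:vZ
::Z::Z
:::ZZ:
::::::
k=31  ::::ZZ
Z::::Z
Z:Z::>
::Z::Z
:::ZZ:
::::::
k=32  ::::ZZ
Z::::^
Z:Z:::
::Z::Z
:::ZZ:
::::::
k=33  ::::ZZ
Z:::<:
Z:Z:::
::Z::Z
:::ZZ:
::::::
k=34  ::::^Z
Z:::Z:
Z:Z:::
::Z::Z
:::ZZ:
::::::
k=35  :::<:Z
Z:::Z:
Z:Z:::
::Z::Z
:::ZZ:
::::::
k=36  :::Z:Z
Z:::Z:
Z:Z:::
::Z::Z
:::ZZ:
:::^::
k=37  :::Z:Z
Z:::Z:
Z:Z:::
::Z::Z
:::ZZ:
:::Z>:
k=38  :::ZvZ
Z:::Z:
Z:Z:::
::Z::Z
:::ZZ:
:::ZZ:
k=39  :::<ZZ
Z:::Z:
Z:Z:::
::Z::Z
:::ZZ:
:::ZZ:
k=40  ::::ZZ
Z::vZ:
Z:Z:::
::Z::Z
:::ZZ:
:::ZZ:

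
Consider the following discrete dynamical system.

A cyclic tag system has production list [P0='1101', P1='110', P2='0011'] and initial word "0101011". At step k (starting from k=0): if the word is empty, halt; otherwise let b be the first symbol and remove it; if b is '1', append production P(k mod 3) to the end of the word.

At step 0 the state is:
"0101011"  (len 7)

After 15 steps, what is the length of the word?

t=0: "0101011"  (len 7)
t=1: "101011"  (len 6)
t=2: "01011110"  (len 8)
t=3: "1011110"  (len 7)
t=4: "0111101101"  (len 10)
t=5: "111101101"  (len 9)
t=6: "111011010011"  (len 12)
t=7: "110110100111101"  (len 15)
t=8: "10110100111101110"  (len 17)
t=9: "01101001111011100011"  (len 20)
t=10: "1101001111011100011"  (len 19)
t=11: "101001111011100011110"  (len 21)
t=12: "010011110111000111100011"  (len 24)
t=13: "10011110111000111100011"  (len 23)
t=14: "0011110111000111100011110"  (len 25)
t=15: "011110111000111100011110"  (len 24)

24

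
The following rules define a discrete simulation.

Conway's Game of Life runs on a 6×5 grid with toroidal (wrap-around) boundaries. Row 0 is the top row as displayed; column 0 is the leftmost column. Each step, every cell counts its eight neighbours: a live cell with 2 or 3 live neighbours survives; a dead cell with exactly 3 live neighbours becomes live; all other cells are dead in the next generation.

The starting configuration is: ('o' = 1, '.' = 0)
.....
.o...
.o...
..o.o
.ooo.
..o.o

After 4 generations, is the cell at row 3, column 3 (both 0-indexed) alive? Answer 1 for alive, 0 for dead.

t=0: .....
.o...
.o...
..o.o
.ooo.
..o.o
t=1: .....
.....
ooo..
o....
oo..o
.oo..
t=2: .....
.o...
oo...
..o..
..o.o
.oo..
t=3: .oo..
oo...
ooo..
o.oo.
..o..
.ooo.
t=4: ...o.
.....
...o.
o..oo
....o
...o.

1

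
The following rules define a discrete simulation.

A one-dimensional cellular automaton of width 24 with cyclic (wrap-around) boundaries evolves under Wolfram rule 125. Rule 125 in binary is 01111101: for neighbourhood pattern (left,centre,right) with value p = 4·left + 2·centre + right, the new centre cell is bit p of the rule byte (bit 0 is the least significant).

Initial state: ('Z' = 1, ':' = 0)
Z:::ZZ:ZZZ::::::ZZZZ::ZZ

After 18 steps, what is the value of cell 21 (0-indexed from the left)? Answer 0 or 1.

1

[0] Z:::ZZ:ZZZ::::::ZZZZ::ZZ
[1] ZZZ:ZZZZ:ZZZZZZ:Z::ZZ:Z:
[2] Z:ZZZ::ZZZ::::ZZZZ:ZZZZZ
[3] ZZZ:ZZ:Z:ZZZZ:Z::ZZZ::::
[4] Z:ZZZZZZZZ::ZZZZ:Z:ZZZZ:
[5] ZZZ::::::ZZ:Z::ZZZZZ::ZZ
[6] ::ZZZZZZ:ZZZZZ:Z:::ZZ:Z:
[7] Z:Z::::ZZZ:::ZZZZZ:ZZZZZ
[8] ZZZZZZ:Z:ZZZ:Z:::ZZZ::::
[9] Z::::ZZZZZ:ZZZZZ:Z:ZZZZ:
[10] ZZZZ:Z:::ZZZ:::ZZZZZ::ZZ
[11] :::ZZZZZ:Z:ZZZ:Z:::ZZ:Z:
[12] ZZ:Z:::ZZZZZ:ZZZZZ:ZZZZZ
[13] :ZZZZZ:Z:::ZZZ:::ZZZ::::
[14] :Z:::ZZZZZ:Z:ZZZ:Z:ZZZZZ
[15] ZZZZ:Z:::ZZZZZ:ZZZZZ:::Z
[16] :::ZZZZZ:Z:::ZZZ:::ZZZ:Z
[17] ZZ:Z:::ZZZZZ:Z:ZZZ:Z:ZZZ
[18] :ZZZZZ:Z:::ZZZZZ:ZZZZZ::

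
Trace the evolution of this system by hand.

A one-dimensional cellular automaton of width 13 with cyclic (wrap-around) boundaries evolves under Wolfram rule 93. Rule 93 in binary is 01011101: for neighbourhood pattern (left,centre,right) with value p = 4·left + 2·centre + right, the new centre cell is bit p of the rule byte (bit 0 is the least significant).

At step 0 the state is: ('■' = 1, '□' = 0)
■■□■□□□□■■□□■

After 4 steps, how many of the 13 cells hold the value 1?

7

0) ■■□■□□□□■■□□■
1) □■□■■■■□■■■□■
2) □■□■□□■□■□■□■
3) □■□■■□■□■□■□■
4) □■□■■□■□■□■□■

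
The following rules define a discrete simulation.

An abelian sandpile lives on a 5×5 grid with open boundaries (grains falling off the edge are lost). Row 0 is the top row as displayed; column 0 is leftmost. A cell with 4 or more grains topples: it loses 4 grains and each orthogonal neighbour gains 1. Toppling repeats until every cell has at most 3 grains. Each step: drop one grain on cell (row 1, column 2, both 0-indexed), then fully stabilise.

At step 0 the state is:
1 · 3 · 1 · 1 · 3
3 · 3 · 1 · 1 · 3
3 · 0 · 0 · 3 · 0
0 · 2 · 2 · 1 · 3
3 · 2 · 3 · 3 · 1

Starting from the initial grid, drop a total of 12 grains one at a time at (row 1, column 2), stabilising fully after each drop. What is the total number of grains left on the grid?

50

step 0: 1 · 3 · 1 · 1 · 3
3 · 3 · 1 · 1 · 3
3 · 0 · 0 · 3 · 0
0 · 2 · 2 · 1 · 3
3 · 2 · 3 · 3 · 1
step 1: 1 · 3 · 1 · 1 · 3
3 · 3 · 2 · 1 · 3
3 · 0 · 0 · 3 · 0
0 · 2 · 2 · 1 · 3
3 · 2 · 3 · 3 · 1
step 2: 1 · 3 · 1 · 1 · 3
3 · 3 · 3 · 1 · 3
3 · 0 · 0 · 3 · 0
0 · 2 · 2 · 1 · 3
3 · 2 · 3 · 3 · 1
step 3: 3 · 0 · 3 · 1 · 3
1 · 2 · 1 · 2 · 3
0 · 2 · 1 · 3 · 0
1 · 2 · 2 · 1 · 3
3 · 2 · 3 · 3 · 1
step 4: 3 · 0 · 3 · 1 · 3
1 · 2 · 2 · 2 · 3
0 · 2 · 1 · 3 · 0
1 · 2 · 2 · 1 · 3
3 · 2 · 3 · 3 · 1
step 5: 3 · 0 · 3 · 1 · 3
1 · 2 · 3 · 2 · 3
0 · 2 · 1 · 3 · 0
1 · 2 · 2 · 1 · 3
3 · 2 · 3 · 3 · 1
step 6: 3 · 1 · 0 · 2 · 3
1 · 3 · 1 · 3 · 3
0 · 2 · 2 · 3 · 0
1 · 2 · 2 · 1 · 3
3 · 2 · 3 · 3 · 1
step 7: 3 · 1 · 0 · 2 · 3
1 · 3 · 2 · 3 · 3
0 · 2 · 2 · 3 · 0
1 · 2 · 2 · 1 · 3
3 · 2 · 3 · 3 · 1
step 8: 3 · 1 · 0 · 2 · 3
1 · 3 · 3 · 3 · 3
0 · 2 · 2 · 3 · 0
1 · 2 · 2 · 1 · 3
3 · 2 · 3 · 3 · 1
step 9: 3 · 2 · 2 · 0 · 1
2 · 1 · 3 · 3 · 1
1 · 0 · 1 · 1 · 2
1 · 3 · 3 · 2 · 3
3 · 2 · 3 · 3 · 1
step 10: 3 · 2 · 3 · 1 · 1
2 · 2 · 1 · 0 · 2
1 · 0 · 2 · 2 · 2
1 · 3 · 3 · 2 · 3
3 · 2 · 3 · 3 · 1
step 11: 3 · 2 · 3 · 1 · 1
2 · 2 · 2 · 0 · 2
1 · 0 · 2 · 2 · 2
1 · 3 · 3 · 2 · 3
3 · 2 · 3 · 3 · 1
step 12: 3 · 2 · 3 · 1 · 1
2 · 2 · 3 · 0 · 2
1 · 0 · 2 · 2 · 2
1 · 3 · 3 · 2 · 3
3 · 2 · 3 · 3 · 1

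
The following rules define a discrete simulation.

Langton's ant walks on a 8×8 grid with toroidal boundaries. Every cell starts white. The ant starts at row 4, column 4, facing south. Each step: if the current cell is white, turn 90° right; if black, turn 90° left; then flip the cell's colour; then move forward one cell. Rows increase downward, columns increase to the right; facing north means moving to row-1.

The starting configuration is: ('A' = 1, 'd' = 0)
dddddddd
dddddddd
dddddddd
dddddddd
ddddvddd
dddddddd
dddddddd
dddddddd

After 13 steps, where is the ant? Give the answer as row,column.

4,5

step 0: dddddddd
dddddddd
dddddddd
dddddddd
ddddvddd
dddddddd
dddddddd
dddddddd
step 1: dddddddd
dddddddd
dddddddd
dddddddd
ddd<Addd
dddddddd
dddddddd
dddddddd
step 2: dddddddd
dddddddd
dddddddd
ddd^dddd
dddAAddd
dddddddd
dddddddd
dddddddd
step 3: dddddddd
dddddddd
dddddddd
dddA>ddd
dddAAddd
dddddddd
dddddddd
dddddddd
step 4: dddddddd
dddddddd
dddddddd
dddAAddd
dddAvddd
dddddddd
dddddddd
dddddddd
step 5: dddddddd
dddddddd
dddddddd
dddAAddd
dddAd>dd
dddddddd
dddddddd
dddddddd
step 6: dddddddd
dddddddd
dddddddd
dddAAddd
dddAdAdd
dddddvdd
dddddddd
dddddddd
step 7: dddddddd
dddddddd
dddddddd
dddAAddd
dddAdAdd
dddd<Add
dddddddd
dddddddd
step 8: dddddddd
dddddddd
dddddddd
dddAAddd
dddA^Add
ddddAAdd
dddddddd
dddddddd
step 9: dddddddd
dddddddd
dddddddd
dddAAddd
dddAA>dd
ddddAAdd
dddddddd
dddddddd
step 10: dddddddd
dddddddd
dddddddd
dddAA^dd
dddAAddd
ddddAAdd
dddddddd
dddddddd
step 11: dddddddd
dddddddd
dddddddd
dddAAA>d
dddAAddd
ddddAAdd
dddddddd
dddddddd
step 12: dddddddd
dddddddd
dddddddd
dddAAAAd
dddAAdvd
ddddAAdd
dddddddd
dddddddd
step 13: dddddddd
dddddddd
dddddddd
dddAAAAd
dddAA<Ad
ddddAAdd
dddddddd
dddddddd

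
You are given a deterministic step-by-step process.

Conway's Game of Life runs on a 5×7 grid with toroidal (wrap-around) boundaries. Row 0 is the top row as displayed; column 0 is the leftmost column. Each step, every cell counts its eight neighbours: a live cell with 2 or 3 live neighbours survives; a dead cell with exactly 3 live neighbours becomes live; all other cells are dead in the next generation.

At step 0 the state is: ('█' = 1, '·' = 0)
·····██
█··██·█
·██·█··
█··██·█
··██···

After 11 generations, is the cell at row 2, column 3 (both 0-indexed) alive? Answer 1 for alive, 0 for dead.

1

[0] ·····██
█··██·█
·██·█··
█··██·█
··██···
[1] █·█··██
█████·█
·██····
█···██·
█·██···
[2] ·····█·
····█··
·······
█···█·█
█·██···
[3] ···██··
·······
·····█·
██·█··█
██·███·
[4] ··██·█·
····█··
█·····█
·█·█···
·█···█·
[5] ··██·█·
···████
█······
·██···█
·█·█···
[6] ·····██
··██·██
█████··
·██····
██·██··
[7] ·█·····
·······
█···███
·······
██·████
[8] ·██·███
█····██
·····██
·█·█···
███·███
[9] ··█····
·█·····
····██·
·█·█···
·······
[10] ·······
·······
··█·█··
····█··
··█····
[11] ·······
·······
···█···
·······
·······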